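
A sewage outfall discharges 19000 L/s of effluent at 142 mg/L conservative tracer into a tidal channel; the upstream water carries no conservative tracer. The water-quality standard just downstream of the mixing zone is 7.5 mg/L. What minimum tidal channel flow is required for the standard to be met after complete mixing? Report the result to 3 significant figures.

341000 L/s

Set C_mix = 7.5: (Q·0 + 19000·142.0) / (Q + 19000) = 7.5
→ Q = 19000·(142.0 − 7.5)/(7.5 − 0) = 340700 L/s.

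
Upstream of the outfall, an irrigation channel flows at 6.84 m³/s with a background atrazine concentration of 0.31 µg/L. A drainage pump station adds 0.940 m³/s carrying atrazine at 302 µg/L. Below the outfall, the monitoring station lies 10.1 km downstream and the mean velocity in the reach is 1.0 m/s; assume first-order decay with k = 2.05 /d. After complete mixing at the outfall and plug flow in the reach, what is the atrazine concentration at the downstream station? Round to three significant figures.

28.9 µg/L

Flow-weighted average: C = (6.840·0.3100 + 0.9400·302.0) / 7.780 = 286.0/7.780 = 36.76 µg/L.
Travel time t = 10.1·1000 / 1.0 = 10100 s = 2.806 h.
Decay over the reach: 36.76·exp(−kt) = 36.76·0.7869 = 28.93 µg/L.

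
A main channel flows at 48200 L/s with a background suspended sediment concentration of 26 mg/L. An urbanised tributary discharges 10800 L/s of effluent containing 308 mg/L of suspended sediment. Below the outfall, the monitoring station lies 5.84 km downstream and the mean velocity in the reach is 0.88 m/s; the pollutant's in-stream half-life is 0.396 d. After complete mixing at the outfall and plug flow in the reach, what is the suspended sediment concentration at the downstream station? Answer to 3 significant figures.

After mixing, C = (48200·26.00 + 10800·308.0) / 59000 = 4580000/59000 = 77.62 mg/L.
Travel time t = 5.84·1000 / 0.88 = 6636 s = 1.843 h.
Half-life 0.396 d → k = ln 2 / 0.396 = 1.750 d⁻¹.
After decay, C = 77.62 × e^(−kt) = 77.62 × 0.8742 = 67.86 mg/L.

67.9 mg/L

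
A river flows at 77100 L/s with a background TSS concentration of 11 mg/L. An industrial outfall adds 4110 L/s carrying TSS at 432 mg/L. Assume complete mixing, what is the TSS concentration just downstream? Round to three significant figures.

Mixed concentration C = ΣQC/ΣQ = (77100·11.00 + 4110·432.0) / 81210 = 2624000/81210 = 32.31 mg/L.

32.3 mg/L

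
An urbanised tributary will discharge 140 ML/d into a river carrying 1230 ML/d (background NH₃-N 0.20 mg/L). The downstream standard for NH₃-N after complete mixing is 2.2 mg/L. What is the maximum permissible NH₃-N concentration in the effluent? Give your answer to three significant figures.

19.8 mg/L

At the limit, (Qr·Cr + Qe·Cₑ)/(Qr + Qe) = 2.2:
Cₑ = (1370·2.2 − 1230·0.2000) / 140.0 = 19.77 mg/L.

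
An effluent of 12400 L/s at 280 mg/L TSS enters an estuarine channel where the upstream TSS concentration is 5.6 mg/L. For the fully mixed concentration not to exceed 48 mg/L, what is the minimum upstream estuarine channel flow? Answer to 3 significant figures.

67800 L/s

Set C_mix = 48: (Q·5.600 + 12400·280.0) / (Q + 12400) = 48
→ Q = 12400·(280.0 − 48)/(48 − 5.600) = 67850 L/s.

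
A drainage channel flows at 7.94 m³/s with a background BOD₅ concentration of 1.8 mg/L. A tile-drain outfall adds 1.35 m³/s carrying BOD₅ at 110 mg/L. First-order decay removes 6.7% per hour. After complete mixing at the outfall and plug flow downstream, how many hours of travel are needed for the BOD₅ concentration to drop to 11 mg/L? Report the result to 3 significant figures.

6.71 h

Mass balance: C = (7.940·1.800 + 1.350·110.0) / 9.290 = 162.8/9.290 = 17.52 mg/L.
6.7%/h lost → k = −ln(1 − 0.067) = 0.06935 h⁻¹.
17.52·exp(−k·t) = 11 → t = ln(17.52/11)/k = 24170 s = 6.714 h.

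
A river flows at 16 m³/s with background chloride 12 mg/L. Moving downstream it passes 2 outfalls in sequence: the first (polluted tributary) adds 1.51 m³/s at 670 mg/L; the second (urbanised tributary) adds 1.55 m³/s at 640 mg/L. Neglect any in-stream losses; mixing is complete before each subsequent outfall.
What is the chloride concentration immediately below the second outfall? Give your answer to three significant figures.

115 mg/L

After outfall 1: Q = 16.00 + 1.510 = 17.51 m³/s; C = (16.00·12.00 + 1.510·670.0)/17.51 = 68.74 mg/L.
After outfall 2: Q = 17.51 + 1.550 = 19.06 m³/s; C = (17.51·68.74 + 1.550·640.0)/19.06 = 115.2 mg/L.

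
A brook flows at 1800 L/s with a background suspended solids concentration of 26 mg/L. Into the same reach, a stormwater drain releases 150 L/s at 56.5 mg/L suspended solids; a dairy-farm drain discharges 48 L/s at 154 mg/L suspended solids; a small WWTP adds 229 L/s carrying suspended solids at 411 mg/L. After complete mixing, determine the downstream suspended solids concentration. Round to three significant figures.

After mixing, C = (1800·26.00 + 150.0·56.50 + 48.00·154.0 + 229.0·411.0) / 2227 = 156800/2227 = 70.40 mg/L.

70.4 mg/L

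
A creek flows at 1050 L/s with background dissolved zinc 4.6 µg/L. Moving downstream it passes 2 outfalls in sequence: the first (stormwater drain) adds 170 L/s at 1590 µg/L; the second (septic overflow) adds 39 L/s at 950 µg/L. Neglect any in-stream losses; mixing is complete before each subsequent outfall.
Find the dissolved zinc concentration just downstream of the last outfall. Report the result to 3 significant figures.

Below outfall 1: Q → 1220 L/s, C = (1050·4.600 + 170.0·1590)/1220 = 225.5 µg/L.
Below outfall 2: Q → 1259 L/s, C = (1220·225.5 + 39.00·950.0)/1259 = 248.0 µg/L.

248 µg/L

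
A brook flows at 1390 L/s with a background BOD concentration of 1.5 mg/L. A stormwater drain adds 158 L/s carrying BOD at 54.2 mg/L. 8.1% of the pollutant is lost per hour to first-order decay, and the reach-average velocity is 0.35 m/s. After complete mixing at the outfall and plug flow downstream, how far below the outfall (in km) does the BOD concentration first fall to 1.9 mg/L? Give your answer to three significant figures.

Conservation of mass: C = (1390·1.500 + 158.0·54.20) / 1548 = 10650/1548 = 6.879 mg/L.
8.1%/h lost → k = −ln(1 − 0.081) = 0.08447 h⁻¹.
Set 6.879·exp(−k·t) = 1.9 → t = ln(6.879/1.9)/k = 54830 s = 15.23 h.
Distance = v·t = 0.35·54830 = 19190 m = 19.19 km.

19.2 km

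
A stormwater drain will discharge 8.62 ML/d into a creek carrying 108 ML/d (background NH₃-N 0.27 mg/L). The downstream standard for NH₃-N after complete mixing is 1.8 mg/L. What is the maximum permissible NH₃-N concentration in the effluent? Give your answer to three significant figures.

At the limit, (Qr·Cr + Qe·Cₑ)/(Qr + Qe) = 1.8:
Cₑ = (116.6·1.8 − 108.0·0.2700) / 8.620 = 20.97 mg/L.

21.0 mg/L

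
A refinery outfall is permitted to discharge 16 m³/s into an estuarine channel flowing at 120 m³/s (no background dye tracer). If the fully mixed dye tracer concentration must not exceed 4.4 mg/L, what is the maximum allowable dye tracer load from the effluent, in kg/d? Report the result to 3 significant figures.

Mass balance at the limit: 120.0·0 + 16.00·Cₑ = 136.0·4.4 → Cₑ = 37.40 mg/L.
Load = 16.00 m³/s × 37.40 g/m³ × 86 400 s/d = 51700 kg/d.

51700 kg/d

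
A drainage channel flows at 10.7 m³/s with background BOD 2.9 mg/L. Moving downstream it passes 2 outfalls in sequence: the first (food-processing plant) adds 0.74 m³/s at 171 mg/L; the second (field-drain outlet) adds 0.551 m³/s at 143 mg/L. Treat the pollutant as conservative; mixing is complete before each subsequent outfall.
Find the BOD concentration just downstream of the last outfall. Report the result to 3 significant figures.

19.7 mg/L

After outfall 1: Q = 10.70 + 0.7400 = 11.44 m³/s; C = (10.70·2.900 + 0.7400·171.0)/11.44 = 13.77 mg/L.
After outfall 2: Q = 11.44 + 0.5510 = 11.99 m³/s; C = (11.44·13.77 + 0.5510·143.0)/11.99 = 19.71 mg/L.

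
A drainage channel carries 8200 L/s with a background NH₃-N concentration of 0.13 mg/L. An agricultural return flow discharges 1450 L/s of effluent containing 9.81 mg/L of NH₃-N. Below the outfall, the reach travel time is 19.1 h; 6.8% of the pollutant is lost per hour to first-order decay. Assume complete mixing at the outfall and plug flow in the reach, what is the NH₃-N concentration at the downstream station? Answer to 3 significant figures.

Mixed concentration C = ΣQC/ΣQ = (8200·0.1300 + 1450·9.810) / 9650 = 15290/9650 = 1.585 mg/L.
6.8%/h lost → k = −ln(1 − 0.068) = 0.07042 h⁻¹.
After decay, C = 1.585 × e^(−kt) = 1.585 × 0.2605 = 0.4128 mg/L.

0.413 mg/L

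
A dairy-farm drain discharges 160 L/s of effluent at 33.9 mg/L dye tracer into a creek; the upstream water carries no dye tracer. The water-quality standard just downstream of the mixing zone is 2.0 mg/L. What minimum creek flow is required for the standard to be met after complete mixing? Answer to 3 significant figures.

Set C_mix = 2.0: (Q·0 + 160.0·33.90) / (Q + 160.0) = 2.0
→ Q = 160.0·(33.90 − 2.0)/(2.0 − 0) = 2552 L/s.

2550 L/s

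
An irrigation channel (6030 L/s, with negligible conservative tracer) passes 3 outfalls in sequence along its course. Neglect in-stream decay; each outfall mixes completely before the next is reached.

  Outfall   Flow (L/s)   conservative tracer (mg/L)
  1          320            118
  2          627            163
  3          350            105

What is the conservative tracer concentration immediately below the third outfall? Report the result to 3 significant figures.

Outfall 1: combined Q = 6350 L/s; C = (6030·0 + 320.0·118.0)/6350 = 5.946 mg/L.
Outfall 2: combined Q = 6977 L/s; C = (6350·5.946 + 627.0·163.0)/6977 = 20.06 mg/L.
Outfall 3: combined Q = 7327 L/s; C = (6977·20.06 + 350.0·105.0)/7327 = 24.12 mg/L.

24.1 mg/L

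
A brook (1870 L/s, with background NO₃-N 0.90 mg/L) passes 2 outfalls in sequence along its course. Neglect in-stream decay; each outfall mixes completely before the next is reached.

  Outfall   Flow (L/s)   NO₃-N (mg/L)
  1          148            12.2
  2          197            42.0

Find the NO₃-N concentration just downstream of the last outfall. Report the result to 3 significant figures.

5.31 mg/L

Outfall 1: combined Q = 2018 L/s; C = (1870·0.9000 + 148.0·12.20)/2018 = 1.729 mg/L.
Outfall 2: combined Q = 2215 L/s; C = (2018·1.729 + 197.0·42.00)/2215 = 5.310 mg/L.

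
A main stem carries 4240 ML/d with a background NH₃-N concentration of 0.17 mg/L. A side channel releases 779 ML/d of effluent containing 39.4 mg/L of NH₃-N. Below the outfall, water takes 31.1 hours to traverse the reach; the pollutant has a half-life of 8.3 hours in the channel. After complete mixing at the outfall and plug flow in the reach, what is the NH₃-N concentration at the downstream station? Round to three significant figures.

Mass balance: C = (4240·0.1700 + 779.0·39.40) / 5019 = 31410/5019 = 6.259 mg/L.
Half-life 8.3 h → k = ln 2 / 8.3 = 0.08351 h⁻¹ = 2.004 d⁻¹.
After decay, C = 6.259 × e^(−kt) = 6.259 × 0.07448 = 0.4662 mg/L.

0.466 mg/L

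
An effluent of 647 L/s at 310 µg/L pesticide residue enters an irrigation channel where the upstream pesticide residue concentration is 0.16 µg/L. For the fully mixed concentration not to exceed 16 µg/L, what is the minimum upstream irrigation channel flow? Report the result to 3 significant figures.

12000 L/s

Set C_mix = 16: (Q·0.1600 + 647.0·310.0) / (Q + 647.0) = 16
→ Q = 647.0·(310.0 − 16)/(16 − 0.1600) = 12010 L/s.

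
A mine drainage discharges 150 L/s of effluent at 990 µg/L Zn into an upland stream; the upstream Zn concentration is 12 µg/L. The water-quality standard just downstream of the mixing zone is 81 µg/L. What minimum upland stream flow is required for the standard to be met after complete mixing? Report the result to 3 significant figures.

1980 L/s

Set C_mix = 81: (Q·12.00 + 150.0·990.0) / (Q + 150.0) = 81
→ Q = 150.0·(990.0 − 81)/(81 − 12.00) = 1976 L/s.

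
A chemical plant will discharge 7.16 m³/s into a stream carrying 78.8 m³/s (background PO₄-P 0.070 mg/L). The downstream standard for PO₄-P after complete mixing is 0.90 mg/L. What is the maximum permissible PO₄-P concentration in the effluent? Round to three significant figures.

At the limit, (Qr·Cr + Qe·Cₑ)/(Qr + Qe) = 0.90:
Cₑ = (85.96·0.90 − 78.80·0.07000) / 7.160 = 10.03 mg/L.

10.0 mg/L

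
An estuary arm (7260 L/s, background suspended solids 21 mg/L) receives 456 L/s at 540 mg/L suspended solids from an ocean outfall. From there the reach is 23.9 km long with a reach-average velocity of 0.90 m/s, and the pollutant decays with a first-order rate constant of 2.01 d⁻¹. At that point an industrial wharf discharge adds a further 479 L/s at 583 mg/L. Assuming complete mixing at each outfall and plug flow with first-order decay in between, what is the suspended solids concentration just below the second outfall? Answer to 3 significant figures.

Flow-weighted average: C = (7260·21.00 + 456.0·540.0) / 7716 = 398700/7716 = 51.67 mg/L; combined flow 7716 L/s.
Travel time t = 23.9·1000 / 0.90 = 26560 s = 7.377 h.
Applying C = C₀e^(−kt): 51.67 × 0.5391 = 27.86 mg/L.
At the second outfall, C = (7716·27.86 + 479.0·583.0) / (7716 + 479.0) = 60.31 mg/L.

60.3 mg/L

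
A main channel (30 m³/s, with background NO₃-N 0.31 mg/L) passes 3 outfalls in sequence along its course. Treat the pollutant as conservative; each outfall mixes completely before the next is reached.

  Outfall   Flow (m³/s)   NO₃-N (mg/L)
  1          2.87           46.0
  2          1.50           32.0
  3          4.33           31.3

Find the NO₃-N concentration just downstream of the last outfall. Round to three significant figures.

8.39 mg/L

After outfall 1: Q = 30.00 + 2.870 = 32.87 m³/s; C = (30.00·0.3100 + 2.870·46.00)/32.87 = 4.299 mg/L.
After outfall 2: Q = 32.87 + 1.500 = 34.37 m³/s; C = (32.87·4.299 + 1.500·32.00)/34.37 = 5.508 mg/L.
After outfall 3: Q = 34.37 + 4.330 = 38.70 m³/s; C = (34.37·5.508 + 4.330·31.30)/38.70 = 8.394 mg/L.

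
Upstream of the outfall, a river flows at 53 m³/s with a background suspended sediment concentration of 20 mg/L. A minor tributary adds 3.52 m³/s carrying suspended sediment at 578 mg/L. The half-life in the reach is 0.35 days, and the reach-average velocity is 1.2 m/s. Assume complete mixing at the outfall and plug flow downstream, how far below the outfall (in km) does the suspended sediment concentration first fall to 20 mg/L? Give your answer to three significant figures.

52.7 km

Mixed concentration C = ΣQC/ΣQ = (53.00·20.00 + 3.520·578.0) / 56.52 = 3095/56.52 = 54.75 mg/L.
Half-life 0.35 d → k = ln 2 / 0.35 = 1.980 d⁻¹.
Set 54.75·exp(−k·t) = 20 → t = ln(54.75/20)/k = 43940 s = 12.20 h.
Distance = v·t = 1.2·43940 = 52720 m = 52.72 km.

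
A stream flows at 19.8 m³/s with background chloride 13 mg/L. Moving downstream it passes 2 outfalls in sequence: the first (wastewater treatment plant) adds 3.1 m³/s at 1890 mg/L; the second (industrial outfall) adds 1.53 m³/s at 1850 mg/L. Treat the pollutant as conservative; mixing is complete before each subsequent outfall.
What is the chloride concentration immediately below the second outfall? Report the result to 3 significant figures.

Below outfall 1: Q → 22.90 m³/s, C = (19.80·13.00 + 3.100·1890)/22.90 = 267.1 mg/L.
Below outfall 2: Q → 24.43 m³/s, C = (22.90·267.1 + 1.530·1850)/24.43 = 366.2 mg/L.

366 mg/L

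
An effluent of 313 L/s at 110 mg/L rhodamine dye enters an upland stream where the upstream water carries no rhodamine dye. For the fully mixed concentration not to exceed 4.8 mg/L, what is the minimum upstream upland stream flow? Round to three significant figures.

Set C_mix = 4.8: (Q·0 + 313.0·110.0) / (Q + 313.0) = 4.8
→ Q = 313.0·(110.0 − 4.8)/(4.8 − 0) = 6860 L/s.

6860 L/s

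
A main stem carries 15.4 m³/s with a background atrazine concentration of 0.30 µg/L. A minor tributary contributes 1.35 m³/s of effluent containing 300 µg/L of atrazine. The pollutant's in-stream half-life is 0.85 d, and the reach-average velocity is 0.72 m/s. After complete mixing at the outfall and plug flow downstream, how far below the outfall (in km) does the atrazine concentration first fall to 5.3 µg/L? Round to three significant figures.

Flow-weighted average: C = (15.40·0.3000 + 1.350·300.0) / 16.75 = 409.6/16.75 = 24.45 µg/L.
Half-life 0.85 d → k = ln 2 / 0.85 = 0.8155 d⁻¹.
Set 24.45·exp(−k·t) = 5.3 → t = ln(24.45/5.3)/k = 162000 s = 45.00 h.
Distance = v·t = 0.72·162000 = 116600 m = 116.6 km.

117 km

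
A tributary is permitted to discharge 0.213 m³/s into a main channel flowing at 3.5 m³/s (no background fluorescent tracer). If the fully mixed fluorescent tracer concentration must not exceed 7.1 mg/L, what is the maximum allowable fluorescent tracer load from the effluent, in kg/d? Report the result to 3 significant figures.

Mass balance at the limit: 3.500·0 + 0.2130·Cₑ = 3.713·7.1 → Cₑ = 123.8 mg/L.
Load = 0.2130 m³/s × 123.8 g/m³ × 86 400 s/d = 2278 kg/d.

2280 kg/d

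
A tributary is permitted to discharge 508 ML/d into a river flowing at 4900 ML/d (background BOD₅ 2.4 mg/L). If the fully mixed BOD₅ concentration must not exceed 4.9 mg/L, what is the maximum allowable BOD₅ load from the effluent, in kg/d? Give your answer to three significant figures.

Mass balance at the limit: 4900·2.400 + 508.0·Cₑ = 5408·4.9 → Cₑ = 29.01 mg/L.
508.0 ML/d = 5.880 m³/s. Load = 5.880 m³/s × 29.01 g/m³ × 86 400 s/d = 14740 kg/d.

14700 kg/d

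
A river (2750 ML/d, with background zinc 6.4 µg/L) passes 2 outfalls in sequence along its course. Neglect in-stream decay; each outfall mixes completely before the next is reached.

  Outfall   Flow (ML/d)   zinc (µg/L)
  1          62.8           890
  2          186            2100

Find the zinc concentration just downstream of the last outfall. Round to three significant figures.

155 µg/L

Outfall 1: combined Q = 2813 ML/d; C = (2750·6.400 + 62.80·890.0)/2813 = 26.13 µg/L.
Outfall 2: combined Q = 2999 ML/d; C = (2813·26.13 + 186.0·2100)/2999 = 154.8 µg/L.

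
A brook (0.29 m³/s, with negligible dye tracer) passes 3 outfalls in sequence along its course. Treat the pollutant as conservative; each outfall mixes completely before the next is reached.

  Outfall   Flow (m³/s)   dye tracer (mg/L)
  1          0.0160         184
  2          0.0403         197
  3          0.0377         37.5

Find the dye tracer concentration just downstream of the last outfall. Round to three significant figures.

32.0 mg/L

Outfall 1: combined Q = 0.3060 m³/s; C = (0.2900·0 + 0.01600·184.0)/0.3060 = 9.621 mg/L.
Outfall 2: combined Q = 0.3463 m³/s; C = (0.3060·9.621 + 0.04030·197.0)/0.3463 = 31.43 mg/L.
Outfall 3: combined Q = 0.3840 m³/s; C = (0.3463·31.43 + 0.03770·37.50)/0.3840 = 32.02 mg/L.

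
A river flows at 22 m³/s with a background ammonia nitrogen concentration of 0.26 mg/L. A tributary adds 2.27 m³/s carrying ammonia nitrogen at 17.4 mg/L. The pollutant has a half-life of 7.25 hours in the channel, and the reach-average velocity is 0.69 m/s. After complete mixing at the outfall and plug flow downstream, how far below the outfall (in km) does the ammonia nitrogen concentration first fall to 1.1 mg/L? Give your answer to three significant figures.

Mass balance: C = (22.00·0.2600 + 2.270·17.40) / 24.27 = 45.22/24.27 = 1.863 mg/L.
Half-life 7.25 h → k = ln 2 / 7.25 = 0.09561 h⁻¹ = 2.295 d⁻¹.
Set 1.863·exp(−k·t) = 1.1 → t = ln(1.863/1.1)/k = 19840 s = 5.512 h.
Distance = v·t = 0.69·19840 = 13690 m = 13.69 km.

13.7 km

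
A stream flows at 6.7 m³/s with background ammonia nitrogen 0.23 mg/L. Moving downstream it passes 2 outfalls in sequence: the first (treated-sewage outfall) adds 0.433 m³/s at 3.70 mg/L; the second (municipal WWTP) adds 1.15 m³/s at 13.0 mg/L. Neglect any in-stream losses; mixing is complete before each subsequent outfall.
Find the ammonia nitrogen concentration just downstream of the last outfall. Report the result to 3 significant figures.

Below outfall 1: Q → 7.133 m³/s, C = (6.700·0.2300 + 0.4330·3.700)/7.133 = 0.4406 mg/L.
Below outfall 2: Q → 8.283 m³/s, C = (7.133·0.4406 + 1.150·13.00)/8.283 = 2.184 mg/L.

2.18 mg/L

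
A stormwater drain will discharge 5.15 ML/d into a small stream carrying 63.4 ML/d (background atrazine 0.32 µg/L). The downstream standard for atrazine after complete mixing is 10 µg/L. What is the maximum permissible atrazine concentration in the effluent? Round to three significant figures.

At the limit, (Qr·Cr + Qe·Cₑ)/(Qr + Qe) = 10:
Cₑ = (68.55·10 − 63.40·0.3200) / 5.150 = 129.2 µg/L.

129 µg/L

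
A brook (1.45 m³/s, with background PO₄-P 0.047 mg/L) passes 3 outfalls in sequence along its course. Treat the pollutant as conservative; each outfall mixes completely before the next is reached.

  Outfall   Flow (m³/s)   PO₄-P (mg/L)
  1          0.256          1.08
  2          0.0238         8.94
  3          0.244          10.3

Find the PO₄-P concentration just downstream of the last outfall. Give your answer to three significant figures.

After outfall 1: Q = 1.450 + 0.2560 = 1.706 m³/s; C = (1.450·0.04700 + 0.2560·1.080)/1.706 = 0.2020 mg/L.
After outfall 2: Q = 1.706 + 0.02380 = 1.730 m³/s; C = (1.706·0.2020 + 0.02380·8.940)/1.730 = 0.3222 mg/L.
After outfall 3: Q = 1.730 + 0.2440 = 1.974 m³/s; C = (1.730·0.3222 + 0.2440·10.30)/1.974 = 1.556 mg/L.

1.56 mg/L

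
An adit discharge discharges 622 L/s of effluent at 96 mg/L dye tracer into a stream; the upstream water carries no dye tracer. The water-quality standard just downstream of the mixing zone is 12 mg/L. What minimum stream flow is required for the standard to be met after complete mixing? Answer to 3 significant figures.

Set C_mix = 12: (Q·0 + 622.0·96.00) / (Q + 622.0) = 12
→ Q = 622.0·(96.00 − 12)/(12 − 0) = 4354 L/s.

4350 L/s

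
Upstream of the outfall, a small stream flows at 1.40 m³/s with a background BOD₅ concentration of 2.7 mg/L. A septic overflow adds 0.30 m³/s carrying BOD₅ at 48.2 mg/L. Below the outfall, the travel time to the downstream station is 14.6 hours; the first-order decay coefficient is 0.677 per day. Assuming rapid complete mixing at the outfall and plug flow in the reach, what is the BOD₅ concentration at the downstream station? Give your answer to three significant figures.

7.11 mg/L

Mass balance: C = (1.400·2.700 + 0.3000·48.20) / 1.700 = 18.24/1.700 = 10.73 mg/L.
Decay over the reach: 10.73·exp(−kt) = 10.73·0.6624 = 7.107 mg/L.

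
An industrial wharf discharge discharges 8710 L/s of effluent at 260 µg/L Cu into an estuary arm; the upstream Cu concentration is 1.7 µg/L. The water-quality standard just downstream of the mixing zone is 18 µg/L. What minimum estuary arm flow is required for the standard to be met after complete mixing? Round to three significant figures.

129000 L/s

Set C_mix = 18: (Q·1.700 + 8710·260.0) / (Q + 8710) = 18
→ Q = 8710·(260.0 − 18)/(18 − 1.700) = 129300 L/s.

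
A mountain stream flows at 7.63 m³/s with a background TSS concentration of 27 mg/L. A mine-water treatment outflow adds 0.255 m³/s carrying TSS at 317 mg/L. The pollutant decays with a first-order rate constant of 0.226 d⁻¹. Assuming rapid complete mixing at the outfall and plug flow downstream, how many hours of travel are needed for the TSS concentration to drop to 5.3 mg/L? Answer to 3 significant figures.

205 h

Mixed concentration C = ΣQC/ΣQ = (7.630·27.00 + 0.2550·317.0) / 7.885 = 286.8/7.885 = 36.38 mg/L.
36.38·exp(−k·t) = 5.3 → t = ln(36.38/5.3)/k = 736400 s = 204.6 h.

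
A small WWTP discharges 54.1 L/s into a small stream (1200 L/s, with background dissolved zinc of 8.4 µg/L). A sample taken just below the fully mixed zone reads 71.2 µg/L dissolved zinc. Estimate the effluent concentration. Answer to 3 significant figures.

1460 µg/L

Mass balance: 1200·8.400 + 54.10·Cₑ = 1254·71.20
→ Cₑ = (1254·71.20 − 1200·8.400) / 54.10 = 1464 µg/L.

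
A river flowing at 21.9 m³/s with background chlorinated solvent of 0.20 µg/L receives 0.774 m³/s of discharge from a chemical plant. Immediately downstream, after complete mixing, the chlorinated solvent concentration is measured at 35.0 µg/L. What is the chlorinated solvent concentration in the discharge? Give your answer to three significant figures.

Mass balance: 21.90·0.2000 + 0.7740·Cₑ = 22.67·35.00
→ Cₑ = (22.67·35.00 − 21.90·0.2000) / 0.7740 = 1020 µg/L.

1020 µg/L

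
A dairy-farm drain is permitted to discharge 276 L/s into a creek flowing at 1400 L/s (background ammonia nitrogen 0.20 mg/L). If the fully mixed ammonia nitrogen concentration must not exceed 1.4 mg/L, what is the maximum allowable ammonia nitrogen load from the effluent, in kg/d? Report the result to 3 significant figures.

179 kg/d

Mass balance at the limit: 1400·0.2000 + 276.0·Cₑ = 1676·1.4 → Cₑ = 7.487 mg/L.
276.0 L/s = 0.2760 m³/s. Load = 0.2760 m³/s × 7.487 g/m³ × 86 400 s/d = 178.5 kg/d.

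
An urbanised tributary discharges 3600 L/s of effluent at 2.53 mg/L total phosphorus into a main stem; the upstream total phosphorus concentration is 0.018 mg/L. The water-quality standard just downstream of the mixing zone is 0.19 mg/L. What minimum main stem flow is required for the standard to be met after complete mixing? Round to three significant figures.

Set C_mix = 0.19: (Q·0.01800 + 3600·2.530) / (Q + 3600) = 0.19
→ Q = 3600·(2.530 − 0.19)/(0.19 − 0.01800) = 48980 L/s.

49000 L/s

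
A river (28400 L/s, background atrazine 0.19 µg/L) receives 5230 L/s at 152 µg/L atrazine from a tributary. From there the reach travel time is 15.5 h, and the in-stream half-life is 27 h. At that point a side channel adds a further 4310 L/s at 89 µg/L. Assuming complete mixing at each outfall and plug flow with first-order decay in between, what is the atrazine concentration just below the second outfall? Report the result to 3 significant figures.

Mixed concentration C = ΣQC/ΣQ = (28400·0.1900 + 5230·152.0) / 33630 = 800400/33630 = 23.80 µg/L; combined flow 33630 L/s.
Half-life 27 h → k = ln 2 / 27 = 0.02567 h⁻¹ = 0.6161 d⁻¹.
Decay over the reach: 23.80·exp(−kt) = 23.80·0.6717 = 15.99 µg/L.
Second outfall: C = (33630·15.99 + 4310·89.00)/37940 = 24.28 µg/L.

24.3 µg/L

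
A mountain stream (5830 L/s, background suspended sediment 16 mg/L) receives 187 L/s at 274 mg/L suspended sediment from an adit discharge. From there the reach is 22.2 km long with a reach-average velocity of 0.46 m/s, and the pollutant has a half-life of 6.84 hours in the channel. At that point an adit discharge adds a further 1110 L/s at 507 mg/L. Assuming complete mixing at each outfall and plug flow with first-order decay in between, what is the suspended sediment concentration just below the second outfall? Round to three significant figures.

Flow-weighted average: C = (5830·16.00 + 187.0·274.0) / 6017 = 144500/6017 = 24.02 mg/L; combined flow 6017 L/s.
Travel time t = 22.2·1000 / 0.46 = 48260 s = 13.41 h.
Half-life 6.84 h → k = ln 2 / 6.84 = 0.1013 h⁻¹ = 2.432 d⁻¹.
First-order decay: C = 24.02·exp(−k·t) = 24.02·0.2570 = 6.174 mg/L.
At the second outfall, C = (6017·6.174 + 1110·507.0) / (6017 + 1110) = 84.18 mg/L.

84.2 mg/L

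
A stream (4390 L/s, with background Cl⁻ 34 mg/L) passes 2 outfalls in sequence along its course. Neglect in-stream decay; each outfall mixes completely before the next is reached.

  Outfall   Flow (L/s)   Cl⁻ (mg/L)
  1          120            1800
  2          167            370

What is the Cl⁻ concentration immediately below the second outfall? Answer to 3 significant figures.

Outfall 1: combined Q = 4510 L/s; C = (4390·34.00 + 120.0·1800)/4510 = 80.99 mg/L.
Outfall 2: combined Q = 4677 L/s; C = (4510·80.99 + 167.0·370.0)/4677 = 91.31 mg/L.

91.3 mg/L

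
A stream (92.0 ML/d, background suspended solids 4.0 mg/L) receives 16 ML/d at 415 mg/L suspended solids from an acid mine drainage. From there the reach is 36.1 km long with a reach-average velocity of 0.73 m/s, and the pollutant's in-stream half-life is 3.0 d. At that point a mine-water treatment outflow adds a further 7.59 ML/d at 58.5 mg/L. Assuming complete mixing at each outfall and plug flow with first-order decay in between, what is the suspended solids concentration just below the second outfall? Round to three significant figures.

57.0 mg/L

Conservation of mass: C = (92.00·4.000 + 16.00·415.0) / 108.0 = 7008/108.0 = 64.89 mg/L; combined flow 108.0 ML/d.
Travel time t = 36.1·1000 / 0.73 = 49450 s = 13.74 h.
Half-life 3.0 d → k = ln 2 / 3.0 = 0.2310 d⁻¹.
Decay over the reach: 64.89·exp(−kt) = 64.89·0.8761 = 56.85 mg/L.
At the second outfall, C = (108.0·56.85 + 7.590·58.50) / (108.0 + 7.590) = 56.96 mg/L.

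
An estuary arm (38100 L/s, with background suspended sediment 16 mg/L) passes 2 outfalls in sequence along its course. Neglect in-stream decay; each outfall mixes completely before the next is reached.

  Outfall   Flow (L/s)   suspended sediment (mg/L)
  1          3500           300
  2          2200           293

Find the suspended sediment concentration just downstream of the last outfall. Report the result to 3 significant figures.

Below outfall 1: Q → 41600 L/s, C = (38100·16.00 + 3500·300.0)/41600 = 39.89 mg/L.
Below outfall 2: Q → 43800 L/s, C = (41600·39.89 + 2200·293.0)/43800 = 52.61 mg/L.

52.6 mg/L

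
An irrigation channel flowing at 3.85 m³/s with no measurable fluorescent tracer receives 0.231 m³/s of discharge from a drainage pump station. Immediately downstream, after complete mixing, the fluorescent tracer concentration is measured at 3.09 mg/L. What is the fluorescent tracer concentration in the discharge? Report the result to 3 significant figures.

Mass balance: 3.850·0 + 0.2310·Cₑ = 4.081·3.090
→ Cₑ = (4.081·3.090 − 3.850·0) / 0.2310 = 54.59 mg/L.

54.6 mg/L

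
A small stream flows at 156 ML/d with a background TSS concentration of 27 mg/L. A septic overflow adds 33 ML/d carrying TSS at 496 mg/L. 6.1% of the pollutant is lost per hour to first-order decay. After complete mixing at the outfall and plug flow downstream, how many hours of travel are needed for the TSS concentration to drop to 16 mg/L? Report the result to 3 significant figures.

30.5 h

Conservation of mass: C = (156.0·27.00 + 33.00·496.0) / 189.0 = 20580/189.0 = 108.9 mg/L.
6.1%/h lost → k = −ln(1 − 0.061) = 0.06294 h⁻¹.
108.9·exp(−k·t) = 16 → t = ln(108.9/16)/k = 109700 s = 30.47 h.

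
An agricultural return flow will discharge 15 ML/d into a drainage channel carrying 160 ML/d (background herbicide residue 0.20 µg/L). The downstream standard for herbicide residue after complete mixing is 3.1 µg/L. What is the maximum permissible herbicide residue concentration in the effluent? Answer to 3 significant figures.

34.0 µg/L

At the limit, (Qr·Cr + Qe·Cₑ)/(Qr + Qe) = 3.1:
Cₑ = (175.0·3.1 − 160.0·0.2000) / 15.00 = 34.03 µg/L.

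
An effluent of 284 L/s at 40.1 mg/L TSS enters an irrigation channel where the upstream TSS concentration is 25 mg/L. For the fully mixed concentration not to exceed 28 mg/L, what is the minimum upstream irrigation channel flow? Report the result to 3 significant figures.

1150 L/s

Set C_mix = 28: (Q·25.00 + 284.0·40.10) / (Q + 284.0) = 28
→ Q = 284.0·(40.10 − 28)/(28 − 25.00) = 1145 L/s.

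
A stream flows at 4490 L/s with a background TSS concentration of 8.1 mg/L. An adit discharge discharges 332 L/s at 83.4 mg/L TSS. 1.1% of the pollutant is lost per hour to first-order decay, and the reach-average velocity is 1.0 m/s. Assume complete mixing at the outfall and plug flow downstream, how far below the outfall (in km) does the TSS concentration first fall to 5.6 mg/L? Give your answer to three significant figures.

Mass balance: C = (4490·8.100 + 332.0·83.40) / 4822 = 64060/4822 = 13.28 mg/L.
1.1%/h lost → k = −ln(1 − 0.011) = 0.01106 h⁻¹.
Set 13.28·exp(−k·t) = 5.6 → t = ln(13.28/5.6)/k = 281200 s = 78.10 h.
Distance = v·t = 1.0·281200 = 281200 m = 281.2 km.

281 km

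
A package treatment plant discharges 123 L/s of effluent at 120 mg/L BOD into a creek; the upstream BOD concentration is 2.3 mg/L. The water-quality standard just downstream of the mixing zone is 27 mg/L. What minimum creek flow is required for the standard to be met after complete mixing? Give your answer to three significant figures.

Set C_mix = 27: (Q·2.300 + 123.0·120.0) / (Q + 123.0) = 27
→ Q = 123.0·(120.0 − 27)/(27 − 2.300) = 463.1 L/s.

463 L/s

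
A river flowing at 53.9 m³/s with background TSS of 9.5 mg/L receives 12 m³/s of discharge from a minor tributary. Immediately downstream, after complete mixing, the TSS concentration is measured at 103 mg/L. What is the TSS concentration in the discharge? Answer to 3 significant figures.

Mass balance: 53.90·9.500 + 12.00·Cₑ = 65.90·103.0
→ Cₑ = (65.90·103.0 − 53.90·9.500) / 12.00 = 523.0 mg/L.

523 mg/L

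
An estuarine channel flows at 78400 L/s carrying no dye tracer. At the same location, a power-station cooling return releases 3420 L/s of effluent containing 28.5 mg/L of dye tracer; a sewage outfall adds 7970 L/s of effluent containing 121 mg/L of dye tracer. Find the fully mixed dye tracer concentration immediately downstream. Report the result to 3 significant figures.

Conservation of mass: C = (78400·0 + 3420·28.50 + 7970·121.0) / 89790 = 1062000/89790 = 11.83 mg/L.

11.8 mg/L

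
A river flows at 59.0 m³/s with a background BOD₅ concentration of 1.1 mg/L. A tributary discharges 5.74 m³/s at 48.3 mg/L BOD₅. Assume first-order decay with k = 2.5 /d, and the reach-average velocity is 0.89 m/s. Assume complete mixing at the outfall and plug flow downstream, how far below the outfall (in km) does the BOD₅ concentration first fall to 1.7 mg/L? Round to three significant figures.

Mass balance: C = (59.00·1.100 + 5.740·48.30) / 64.74 = 342.1/64.74 = 5.285 mg/L.
Set 5.285·exp(−k·t) = 1.7 → t = ln(5.285/1.7)/k = 39200 s = 10.89 h.
Distance = v·t = 0.89·39200 = 34890 m = 34.89 km.

34.9 km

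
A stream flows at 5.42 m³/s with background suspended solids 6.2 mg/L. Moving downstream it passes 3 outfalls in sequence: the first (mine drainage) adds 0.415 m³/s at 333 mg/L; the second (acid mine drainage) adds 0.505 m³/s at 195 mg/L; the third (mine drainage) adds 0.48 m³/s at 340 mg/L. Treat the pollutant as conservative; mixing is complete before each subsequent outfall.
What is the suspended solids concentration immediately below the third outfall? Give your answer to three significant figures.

Below outfall 1: Q → 5.835 m³/s, C = (5.420·6.200 + 0.4150·333.0)/5.835 = 29.44 mg/L.
Below outfall 2: Q → 6.340 m³/s, C = (5.835·29.44 + 0.5050·195.0)/6.340 = 42.63 mg/L.
Below outfall 3: Q → 6.820 m³/s, C = (6.340·42.63 + 0.4800·340.0)/6.820 = 63.56 mg/L.

63.6 mg/L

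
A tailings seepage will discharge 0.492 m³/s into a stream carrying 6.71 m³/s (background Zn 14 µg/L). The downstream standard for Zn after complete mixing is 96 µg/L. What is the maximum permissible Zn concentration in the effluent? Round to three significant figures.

At the limit, (Qr·Cr + Qe·Cₑ)/(Qr + Qe) = 96:
Cₑ = (7.202·96 − 6.710·14.00) / 0.4920 = 1214 µg/L.

1210 µg/L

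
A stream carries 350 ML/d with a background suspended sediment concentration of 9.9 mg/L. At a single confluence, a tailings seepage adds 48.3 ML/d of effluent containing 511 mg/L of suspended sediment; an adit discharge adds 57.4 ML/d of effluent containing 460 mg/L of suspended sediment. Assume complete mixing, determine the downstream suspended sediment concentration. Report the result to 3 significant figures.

Mass balance: C = (350.0·9.900 + 48.30·511.0 + 57.40·460.0) / 455.7 = 54550/455.7 = 119.7 mg/L.

120 mg/L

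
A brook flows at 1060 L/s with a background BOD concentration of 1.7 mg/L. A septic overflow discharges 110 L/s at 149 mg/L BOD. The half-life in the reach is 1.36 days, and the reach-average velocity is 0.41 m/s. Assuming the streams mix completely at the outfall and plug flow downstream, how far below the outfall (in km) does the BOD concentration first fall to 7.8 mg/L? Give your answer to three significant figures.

Mass balance: C = (1060·1.700 + 110.0·149.0) / 1170 = 18190/1170 = 15.55 mg/L.
Half-life 1.36 d → k = ln 2 / 1.36 = 0.5097 d⁻¹.
Set 15.55·exp(−k·t) = 7.8 → t = ln(15.55/7.8)/k = 116900 s = 32.48 h.
Distance = v·t = 0.41·116900 = 47950 m = 47.95 km.

47.9 km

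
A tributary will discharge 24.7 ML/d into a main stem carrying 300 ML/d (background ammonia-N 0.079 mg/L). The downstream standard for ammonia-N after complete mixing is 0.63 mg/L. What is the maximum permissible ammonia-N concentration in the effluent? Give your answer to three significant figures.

At the limit, (Qr·Cr + Qe·Cₑ)/(Qr + Qe) = 0.63:
Cₑ = (324.7·0.63 − 300.0·0.07900) / 24.70 = 7.322 mg/L.

7.32 mg/L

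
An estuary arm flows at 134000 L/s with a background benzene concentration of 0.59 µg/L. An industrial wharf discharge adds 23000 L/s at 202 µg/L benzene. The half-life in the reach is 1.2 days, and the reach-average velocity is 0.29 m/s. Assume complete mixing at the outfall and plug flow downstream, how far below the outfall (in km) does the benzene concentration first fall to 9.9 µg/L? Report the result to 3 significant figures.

48.2 km

Mixed concentration C = ΣQC/ΣQ = (134000·0.5900 + 23000·202.0) / 157000 = 4725000/157000 = 30.10 µg/L.
Half-life 1.2 d → k = ln 2 / 1.2 = 0.5776 d⁻¹.
Set 30.10·exp(−k·t) = 9.9 → t = ln(30.10/9.9)/k = 166300 s = 46.20 h.
Distance = v·t = 0.29·166300 = 48230 m = 48.23 km.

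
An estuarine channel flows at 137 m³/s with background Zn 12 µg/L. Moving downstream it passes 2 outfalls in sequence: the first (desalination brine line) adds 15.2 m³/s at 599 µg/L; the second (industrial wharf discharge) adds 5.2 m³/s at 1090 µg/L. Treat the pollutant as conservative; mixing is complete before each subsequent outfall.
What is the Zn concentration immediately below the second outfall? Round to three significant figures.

104 µg/L

After outfall 1: Q = 137.0 + 15.20 = 152.2 m³/s; C = (137.0·12.00 + 15.20·599.0)/152.2 = 70.62 µg/L.
After outfall 2: Q = 152.2 + 5.200 = 157.4 m³/s; C = (152.2·70.62 + 5.200·1090)/157.4 = 104.3 µg/L.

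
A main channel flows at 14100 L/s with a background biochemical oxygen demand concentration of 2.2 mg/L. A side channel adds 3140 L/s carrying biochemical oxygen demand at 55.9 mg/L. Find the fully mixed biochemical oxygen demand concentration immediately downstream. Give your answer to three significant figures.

12.0 mg/L

Flow-weighted average: C = (14100·2.200 + 3140·55.90) / 17240 = 206500/17240 = 11.98 mg/L.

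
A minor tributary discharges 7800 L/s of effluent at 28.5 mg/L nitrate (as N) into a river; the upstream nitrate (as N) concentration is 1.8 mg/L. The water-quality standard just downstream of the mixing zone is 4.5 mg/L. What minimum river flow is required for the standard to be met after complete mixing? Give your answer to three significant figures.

69300 L/s

Set C_mix = 4.5: (Q·1.800 + 7800·28.50) / (Q + 7800) = 4.5
→ Q = 7800·(28.50 − 4.5)/(4.5 − 1.800) = 69330 L/s.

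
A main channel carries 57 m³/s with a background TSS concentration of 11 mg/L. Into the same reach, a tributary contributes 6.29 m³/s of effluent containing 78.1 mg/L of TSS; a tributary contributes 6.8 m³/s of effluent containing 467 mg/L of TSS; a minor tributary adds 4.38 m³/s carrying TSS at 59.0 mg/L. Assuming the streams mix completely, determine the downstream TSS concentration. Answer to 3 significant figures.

61.1 mg/L

After mixing, C = (57.00·11.00 + 6.290·78.10 + 6.800·467.0 + 4.380·59.00) / 74.47 = 4552/74.47 = 61.13 mg/L.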